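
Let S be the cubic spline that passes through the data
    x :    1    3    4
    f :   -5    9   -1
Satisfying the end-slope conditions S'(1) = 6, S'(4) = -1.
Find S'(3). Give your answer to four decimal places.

-7.1667

Write M_i for S''(x_i). With h_i = 2, 1 and divided differences Δ_i = 7, -10, the continuity of S' gives the tridiagonal system
  2·M_0 + 6·M_1 + 1·M_2 = 6(Δ_1 - Δ_0) = -102
Clamped end conditions give two more equations: 2h_0·M_0 + h_0·M_1 = 6(Δ_0 - S'(1)) = 6 and h_1·M_1 + 2h_1·M_2 = 6(S'(4) - Δ_1) = 54.
Solving the tridiagonal system: M_0 = 97/6, M_1 = -88/3, M_2 = 125/3.
On [3, 4], S'(x) = b_1 + 2c_1·(x - 3) + 3d_1·(x - 3)² with b_1 = Δ_1 - h_1(2M_1 + M_2)/6 = -43/6, c_1 = M_1/2 = -44/3, d_1 = (M_2 - M_1)/(6h_1) = 71/6. So S'(3) = -43/6.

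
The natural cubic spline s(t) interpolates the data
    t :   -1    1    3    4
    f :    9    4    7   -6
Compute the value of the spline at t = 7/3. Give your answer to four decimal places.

Put m_i = s'' at the i-th knot. Here h = (2, 2, 1) and Δ = (-5/2, 3/2, -13), so the interior equations h_(i-1)·m_(i-1) + 2(h_(i-1)+h_i)·m_i + h_i·m_(i+1) = 6(Δ_i − Δ_(i-1)) read
  2·m_0 + 8·m_1 + 2·m_2 = 6(Δ_1 - Δ_0) = 24
  2·m_1 + 6·m_2 + 1·m_3 = 6(Δ_2 - Δ_1) = -87
Natural end conditions: m_0 = m_3 = 0.
Hence m_0 = 0, m_1 = 159/22, m_2 = -186/11, m_3 = 0.
On [1, 3], s(t) = 4 + 51/22·(t - 1) + 159/44·(t - 1)² - 177/88·(t - 1)³.
With (t - 1) = 4/3: s(7/3) = 866/99.

8.7475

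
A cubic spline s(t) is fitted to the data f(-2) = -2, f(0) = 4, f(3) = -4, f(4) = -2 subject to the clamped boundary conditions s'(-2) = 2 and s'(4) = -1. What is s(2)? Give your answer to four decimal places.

-2.5983

Write m_i for s''(x_i). With h_i = 2, 3, 1 and divided differences Δ_i = 3, -8/3, 2, the continuity of s' gives the tridiagonal system
  2·m_0 + 10·m_1 + 3·m_2 = 6(Δ_1 - Δ_0) = -34
  3·m_1 + 8·m_2 + 1·m_3 = 6(Δ_2 - Δ_1) = 28
Clamped end conditions give two more equations: 2h_0·m_0 + h_0·m_1 = 6(Δ_0 - s'(-2)) = 6 and h_2·m_2 + 2h_2·m_3 = 6(s'(4) - Δ_2) = -18.
Solving: m_0 = 188/39, m_1 = -259/39, m_2 = 296/39, m_3 = -499/39.
On [0, 3], s(t) = 4 + 7/39·t - 259/78·t² + 185/234·t³.
With t = 2: s(2) = -304/117.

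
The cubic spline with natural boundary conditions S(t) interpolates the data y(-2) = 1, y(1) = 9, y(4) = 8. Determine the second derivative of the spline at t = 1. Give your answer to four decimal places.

-1.5000

Let σ_i = S''(x_i). Step sizes h_i = 3, 3; slopes of the chords Δ_i = (y_(i+1) - y_i)/h_i = 8/3, -1/3.
  3·σ_0 + 12·σ_1 + 3·σ_2 = 6(Δ_1 - Δ_0) = -18
Natural end conditions: σ_0 = σ_2 = 0.
Solving: σ_0 = 0, σ_1 = -3/2, σ_2 = 0.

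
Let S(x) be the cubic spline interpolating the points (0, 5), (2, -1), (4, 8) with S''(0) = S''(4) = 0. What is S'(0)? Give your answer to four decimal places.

Write m_i for S''(x_i). With h_i = 2, 2 and divided differences Δ_i = -3, 9/2, the continuity of S' gives the tridiagonal system
  2·m_0 + 8·m_1 + 2·m_2 = 6(Δ_1 - Δ_0) = 45
Natural end conditions: m_0 = m_2 = 0.
Solving: m_0 = 0, m_1 = 45/8, m_2 = 0.
On [0, 2], S'(x) = b_0 + 2c_0·x + 3d_0·x² with b_0 = Δ_0 - h_0(2m_0 + m_1)/6 = -39/8, c_0 = m_0/2 = 0, d_0 = (m_1 - m_0)/(6h_0) = 15/32. So S'(0) = -39/8.

-4.8750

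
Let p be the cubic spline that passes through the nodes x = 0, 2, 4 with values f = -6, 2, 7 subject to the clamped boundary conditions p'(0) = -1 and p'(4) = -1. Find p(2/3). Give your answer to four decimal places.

-5.0185

With σ_i denoting the second derivative at x_i, h_i = 2, 2, and Δ_i = (y_(i+1) − y_i)/h_i = 4, 5/2:
  2·σ_0 + 8·σ_1 + 2·σ_2 = 6(Δ_1 - Δ_0) = -9
Clamped end conditions give two more equations: 2h_0·σ_0 + h_0·σ_1 = 6(Δ_0 - p'(0)) = 30 and h_1·σ_1 + 2h_1·σ_2 = 6(p'(4) - Δ_1) = -21.
Solving the tridiagonal system: σ_0 = 69/8, σ_1 = -9/4, σ_2 = -33/8.
On [0, 2], p(x) = -6 - 1·x + 69/16·x² - 29/32·x³.
With x = 2/3: p(2/3) = -271/54.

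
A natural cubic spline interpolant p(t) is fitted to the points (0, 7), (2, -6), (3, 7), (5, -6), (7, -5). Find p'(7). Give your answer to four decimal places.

With M_i denoting the second derivative at x_i, h_i = 2, 1, 2, 2, and Δ_i = (y_(i+1) − y_i)/h_i = -13/2, 13, -13/2, 1/2:
  2·M_0 + 6·M_1 + 1·M_2 = 6(Δ_1 - Δ_0) = 117
  1·M_1 + 6·M_2 + 2·M_3 = 6(Δ_2 - Δ_1) = -117
  2·M_2 + 8·M_3 + 2·M_4 = 6(Δ_3 - Δ_2) = 42
Natural end conditions: M_0 = M_4 = 0.
Hence M_0 = 0, M_1 = 771/32, M_2 = -441/16, M_3 = 777/64, M_4 = 0.
On [5, 7], p'(t) = b_3 + 2c_3·(t - 5) + 3d_3·(t - 5)² with b_3 = Δ_3 - h_3(2M_3 + M_4)/6 = -243/32, c_3 = M_3/2 = 777/128, d_3 = (M_4 - M_3)/(6h_3) = -259/256. So p'(7) = 291/64.

4.5469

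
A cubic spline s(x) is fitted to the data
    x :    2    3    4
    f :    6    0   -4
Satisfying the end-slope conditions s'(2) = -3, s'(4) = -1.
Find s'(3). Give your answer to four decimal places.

Put M_i = s'' at the i-th knot. Here h = (1, 1) and Δ = (-6, -4), so the interior equations h_(i-1)·M_(i-1) + 2(h_(i-1)+h_i)·M_i + h_i·M_(i+1) = 6(Δ_i − Δ_(i-1)) read
  1·M_0 + 4·M_1 + 1·M_2 = 6(Δ_1 - Δ_0) = 12
Clamped end conditions give two more equations: 2h_0·M_0 + h_0·M_1 = 6(Δ_0 - s'(2)) = -18 and h_1·M_1 + 2h_1·M_2 = 6(s'(4) - Δ_1) = 18.
Forward elimination and back-substitution give M_0 = -11, M_1 = 4, M_2 = 7.
On [3, 4], s'(x) = b_1 + 2c_1·(x - 3) + 3d_1·(x - 3)² with b_1 = Δ_1 - h_1(2M_1 + M_2)/6 = -13/2, c_1 = M_1/2 = 2, d_1 = (M_2 - M_1)/(6h_1) = 1/2. So s'(3) = -13/2.

-6.5000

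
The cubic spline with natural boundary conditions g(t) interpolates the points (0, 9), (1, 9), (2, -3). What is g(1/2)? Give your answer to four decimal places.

Put M_i = g'' at the i-th knot. Here h = (1, 1) and Δ = (0, -12), so the interior equations h_(i-1)·M_(i-1) + 2(h_(i-1)+h_i)·M_i + h_i·M_(i+1) = 6(Δ_i − Δ_(i-1)) read
  1·M_0 + 4·M_1 + 1·M_2 = 6(Δ_1 - Δ_0) = -72
Natural end conditions: M_0 = M_2 = 0.
Solving the tridiagonal system: M_0 = 0, M_1 = -18, M_2 = 0.
On [0, 1], g(t) = 9 + 3·t + 0·t² - 3·t³.
With t = 1/2: g(1/2) = 81/8.

10.1250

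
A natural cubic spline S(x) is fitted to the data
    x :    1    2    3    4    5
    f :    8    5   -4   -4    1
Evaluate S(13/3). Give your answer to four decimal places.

Put σ_i = S'' at the i-th knot. Here h = (1, 1, 1, 1) and Δ = (-3, -9, 0, 5), so the interior equations h_(i-1)·σ_(i-1) + 2(h_(i-1)+h_i)·σ_i + h_i·σ_(i+1) = 6(Δ_i − Δ_(i-1)) read
  1·σ_0 + 4·σ_1 + 1·σ_2 = 6(Δ_1 - Δ_0) = -36
  1·σ_1 + 4·σ_2 + 1·σ_3 = 6(Δ_2 - Δ_1) = 54
  1·σ_2 + 4·σ_3 + 1·σ_4 = 6(Δ_3 - Δ_2) = 30
Natural end conditions: σ_0 = σ_4 = 0.
Solving the tridiagonal system: σ_0 = 0, σ_1 = -363/28, σ_2 = 111/7, σ_3 = 99/28, σ_4 = 0.
On [4, 5], S(x) = -4 + 107/28·(x - 4) + 99/56·(x - 4)² - 33/56·(x - 4)³.
With (x - 4) = 1/3: S(13/3) = -643/252.

-2.5516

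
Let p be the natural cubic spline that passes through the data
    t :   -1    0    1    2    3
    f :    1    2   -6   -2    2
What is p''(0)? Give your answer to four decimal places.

Put M_i = p'' at the i-th knot. Here h = (1, 1, 1, 1) and Δ = (1, -8, 4, 4), so the interior equations h_(i-1)·M_(i-1) + 2(h_(i-1)+h_i)·M_i + h_i·M_(i+1) = 6(Δ_i − Δ_(i-1)) read
  1·M_0 + 4·M_1 + 1·M_2 = 6(Δ_1 - Δ_0) = -54
  1·M_1 + 4·M_2 + 1·M_3 = 6(Δ_2 - Δ_1) = 72
  1·M_2 + 4·M_3 + 1·M_4 = 6(Δ_3 - Δ_2) = 0
Natural end conditions: M_0 = M_4 = 0.
Solving the tridiagonal system: M_0 = 0, M_1 = -549/28, M_2 = 171/7, M_3 = -171/28, M_4 = 0.

-19.6071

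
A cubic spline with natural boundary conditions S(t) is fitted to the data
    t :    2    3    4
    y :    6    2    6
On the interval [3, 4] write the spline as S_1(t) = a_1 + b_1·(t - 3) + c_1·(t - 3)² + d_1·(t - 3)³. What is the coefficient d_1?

-2

With m_i denoting the second derivative at x_i, h_i = 1, 1, and Δ_i = (y_(i+1) − y_i)/h_i = -4, 4:
  1·m_0 + 4·m_1 + 1·m_2 = 6(Δ_1 - Δ_0) = 48
Natural end conditions: m_0 = m_2 = 0.
Solving: m_0 = 0, m_1 = 12, m_2 = 0.
On [3, 4], with S_1(t) = a_1 + b_1·(t - 3) + c_1·(t - 3)² + d_1·(t - 3)³: c_1 = m_1/2 = 6, d_1 = (m_2 - m_1)/(6h_1) = -2, b_1 = Δ_1 - h_1(2m_1 + m_2)/6 = 0.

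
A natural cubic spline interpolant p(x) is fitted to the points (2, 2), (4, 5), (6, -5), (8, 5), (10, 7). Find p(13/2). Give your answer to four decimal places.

-3.9757

Write σ_i for p''(x_i). With h_i = 2, 2, 2, 2 and divided differences Δ_i = 3/2, -5, 5, 1, the continuity of p' gives the tridiagonal system
  2·σ_0 + 8·σ_1 + 2·σ_2 = 6(Δ_1 - Δ_0) = -39
  2·σ_1 + 8·σ_2 + 2·σ_3 = 6(Δ_2 - Δ_1) = 60
  2·σ_2 + 8·σ_3 + 2·σ_4 = 6(Δ_3 - Δ_2) = -24
Natural end conditions: σ_0 = σ_4 = 0.
Hence σ_0 = 0, σ_1 = -849/112, σ_2 = 303/28, σ_3 = -639/112, σ_4 = 0.
On [6, 8], p(x) = -5 - 5/16·(x - 6) + 303/56·(x - 6)² - 617/448·(x - 6)³.
With (x - 6) = 1/2: p(13/2) = -14249/3584.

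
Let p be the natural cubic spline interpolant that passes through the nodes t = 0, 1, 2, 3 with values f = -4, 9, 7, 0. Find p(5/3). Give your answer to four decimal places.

8.8765

Put M_i = p'' at the i-th knot. Here h = (1, 1, 1) and Δ = (13, -2, -7), so the interior equations h_(i-1)·M_(i-1) + 2(h_(i-1)+h_i)·M_i + h_i·M_(i+1) = 6(Δ_i − Δ_(i-1)) read
  1·M_0 + 4·M_1 + 1·M_2 = 6(Δ_1 - Δ_0) = -90
  1·M_1 + 4·M_2 + 1·M_3 = 6(Δ_2 - Δ_1) = -30
Natural end conditions: M_0 = M_3 = 0.
Hence M_0 = 0, M_1 = -22, M_2 = -2, M_3 = 0.
On [1, 2], p(t) = 9 + 17/3·(t - 1) - 11·(t - 1)² + 10/3·(t - 1)³.
With (t - 1) = 2/3: p(5/3) = 719/81.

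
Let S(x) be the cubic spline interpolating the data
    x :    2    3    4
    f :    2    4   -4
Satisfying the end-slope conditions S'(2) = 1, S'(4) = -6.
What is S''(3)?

-23

Put σ_i = S'' at the i-th knot. Here h = (1, 1) and Δ = (2, -8), so the interior equations h_(i-1)·σ_(i-1) + 2(h_(i-1)+h_i)·σ_i + h_i·σ_(i+1) = 6(Δ_i − Δ_(i-1)) read
  1·σ_0 + 4·σ_1 + 1·σ_2 = 6(Δ_1 - Δ_0) = -60
Clamped end conditions give two more equations: 2h_0·σ_0 + h_0·σ_1 = 6(Δ_0 - S'(2)) = 6 and h_1·σ_1 + 2h_1·σ_2 = 6(S'(4) - Δ_1) = 12.
Solving: σ_0 = 29/2, σ_1 = -23, σ_2 = 35/2.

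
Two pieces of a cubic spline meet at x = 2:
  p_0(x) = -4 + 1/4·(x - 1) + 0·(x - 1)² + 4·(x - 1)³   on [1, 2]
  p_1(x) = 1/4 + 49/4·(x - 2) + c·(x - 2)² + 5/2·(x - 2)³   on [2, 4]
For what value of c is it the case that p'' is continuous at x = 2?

12

p_0''(x) = 0 + 24·(x - 1), so p_0''(2) = 24. On the right, p_1''(2) = 2c, so c = 12.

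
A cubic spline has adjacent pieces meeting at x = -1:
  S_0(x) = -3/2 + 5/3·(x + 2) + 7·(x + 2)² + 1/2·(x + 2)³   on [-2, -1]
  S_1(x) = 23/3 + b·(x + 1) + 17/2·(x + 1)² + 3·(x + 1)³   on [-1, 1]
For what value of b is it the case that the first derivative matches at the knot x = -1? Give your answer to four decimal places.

17.1667

S_0'(x) = 5/3 + 14·(x + 2) + 3/2·(x + 2)², so S_0'(-1) = 103/6. On the right, S_1'(-1) = b, so b = 103/6.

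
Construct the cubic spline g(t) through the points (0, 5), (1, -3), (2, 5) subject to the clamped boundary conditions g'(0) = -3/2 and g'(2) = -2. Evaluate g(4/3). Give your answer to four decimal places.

-0.6481

Let σ_i = g''(x_i). Step sizes h_i = 1, 1; slopes of the chords Δ_i = (y_(i+1) - y_i)/h_i = -8, 8.
  1·σ_0 + 4·σ_1 + 1·σ_2 = 6(Δ_1 - Δ_0) = 96
Clamped end conditions give two more equations: 2h_0·σ_0 + h_0·σ_1 = 6(Δ_0 - g'(0)) = -39 and h_1·σ_1 + 2h_1·σ_2 = 6(g'(2) - Δ_1) = -60.
Solving: σ_0 = -175/4, σ_1 = 97/2, σ_2 = -217/4.
On [1, 2], g(t) = -3 + 7/8·(t - 1) + 97/4·(t - 1)² - 137/8·(t - 1)³.
With (t - 1) = 1/3: g(4/3) = -35/54.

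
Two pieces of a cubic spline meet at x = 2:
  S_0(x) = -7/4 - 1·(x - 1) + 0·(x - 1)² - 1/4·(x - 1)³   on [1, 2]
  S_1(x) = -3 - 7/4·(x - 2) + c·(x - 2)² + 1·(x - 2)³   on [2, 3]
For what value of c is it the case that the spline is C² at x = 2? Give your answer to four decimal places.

-0.7500

S_0''(x) = 0 - 3/2·(x - 1), so S_0''(2) = -3/2. On the right, S_1''(2) = 2c, so c = -3/4.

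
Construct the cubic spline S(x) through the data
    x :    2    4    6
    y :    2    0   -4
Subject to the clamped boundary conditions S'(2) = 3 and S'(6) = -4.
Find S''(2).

-7

Let M_i = S''(x_i). Step sizes h_i = 2, 2; slopes of the chords Δ_i = (y_(i+1) - y_i)/h_i = -1, -2.
  2·M_0 + 8·M_1 + 2·M_2 = 6(Δ_1 - Δ_0) = -6
Clamped end conditions give two more equations: 2h_0·M_0 + h_0·M_1 = 6(Δ_0 - S'(2)) = -24 and h_1·M_1 + 2h_1·M_2 = 6(S'(6) - Δ_1) = -12.
Forward elimination and back-substitution give M_0 = -7, M_1 = 2, M_2 = -4.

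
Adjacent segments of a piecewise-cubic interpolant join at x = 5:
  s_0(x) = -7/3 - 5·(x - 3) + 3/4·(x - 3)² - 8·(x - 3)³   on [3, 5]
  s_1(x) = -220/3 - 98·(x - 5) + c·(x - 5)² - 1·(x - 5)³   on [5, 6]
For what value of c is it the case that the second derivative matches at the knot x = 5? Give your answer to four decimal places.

-47.2500

s_0''(x) = 3/2 - 48·(x - 3), so s_0''(5) = -189/2. On the right, s_1''(5) = 2c, so c = -189/4.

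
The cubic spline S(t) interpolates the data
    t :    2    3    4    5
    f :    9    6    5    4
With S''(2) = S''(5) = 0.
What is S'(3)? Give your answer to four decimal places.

With M_i denoting the second derivative at x_i, h_i = 1, 1, 1, and Δ_i = (y_(i+1) − y_i)/h_i = -3, -1, -1:
  1·M_0 + 4·M_1 + 1·M_2 = 6(Δ_1 - Δ_0) = 12
  1·M_1 + 4·M_2 + 1·M_3 = 6(Δ_2 - Δ_1) = 0
Natural end conditions: M_0 = M_3 = 0.
Solving the tridiagonal system: M_0 = 0, M_1 = 16/5, M_2 = -4/5, M_3 = 0.
On [3, 4], S'(t) = b_1 + 2c_1·(t - 3) + 3d_1·(t - 3)² with b_1 = Δ_1 - h_1(2M_1 + M_2)/6 = -29/15, c_1 = M_1/2 = 8/5, d_1 = (M_2 - M_1)/(6h_1) = -2/3. So S'(3) = -29/15.

-1.9333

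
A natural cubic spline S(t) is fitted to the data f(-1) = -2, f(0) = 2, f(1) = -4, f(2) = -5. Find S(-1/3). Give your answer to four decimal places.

1.7778

Let M_i = S''(x_i). Step sizes h_i = 1, 1, 1; slopes of the chords Δ_i = (y_(i+1) - y_i)/h_i = 4, -6, -1.
  1·M_0 + 4·M_1 + 1·M_2 = 6(Δ_1 - Δ_0) = -60
  1·M_1 + 4·M_2 + 1·M_3 = 6(Δ_2 - Δ_1) = 30
Natural end conditions: M_0 = M_3 = 0.
Solving: M_0 = 0, M_1 = -18, M_2 = 12, M_3 = 0.
On [-1, 0], S(t) = -2 + 7·(t + 1) + 0·(t + 1)² - 3·(t + 1)³.
With (t + 1) = 2/3: S(-1/3) = 16/9.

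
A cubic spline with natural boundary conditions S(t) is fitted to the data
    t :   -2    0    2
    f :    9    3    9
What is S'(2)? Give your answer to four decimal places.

4.5000

Put M_i = S'' at the i-th knot. Here h = (2, 2) and Δ = (-3, 3), so the interior equations h_(i-1)·M_(i-1) + 2(h_(i-1)+h_i)·M_i + h_i·M_(i+1) = 6(Δ_i − Δ_(i-1)) read
  2·M_0 + 8·M_1 + 2·M_2 = 6(Δ_1 - Δ_0) = 36
Natural end conditions: M_0 = M_2 = 0.
Forward elimination and back-substitution give M_0 = 0, M_1 = 9/2, M_2 = 0.
On [0, 2], S'(t) = b_1 + 2c_1·t + 3d_1·t² with b_1 = Δ_1 - h_1(2M_1 + M_2)/6 = 0, c_1 = M_1/2 = 9/4, d_1 = (M_2 - M_1)/(6h_1) = -3/8. So S'(2) = 9/2.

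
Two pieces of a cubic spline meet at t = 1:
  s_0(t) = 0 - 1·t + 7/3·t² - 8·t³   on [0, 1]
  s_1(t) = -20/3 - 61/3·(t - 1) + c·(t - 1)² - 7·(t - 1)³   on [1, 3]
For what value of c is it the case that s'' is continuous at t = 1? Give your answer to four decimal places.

-21.6667

s_0''(t) = 14/3 - 48·t, so s_0''(1) = -130/3. On the right, s_1''(1) = 2c, so c = -65/3.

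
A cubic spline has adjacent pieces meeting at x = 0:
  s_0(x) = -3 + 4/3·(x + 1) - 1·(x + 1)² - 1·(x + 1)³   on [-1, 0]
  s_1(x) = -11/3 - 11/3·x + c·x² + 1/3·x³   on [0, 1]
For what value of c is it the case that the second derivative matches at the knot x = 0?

-4

s_0''(x) = -2 - 6·(x + 1), so s_0''(0) = -8. On the right, s_1''(0) = 2c, so c = -4.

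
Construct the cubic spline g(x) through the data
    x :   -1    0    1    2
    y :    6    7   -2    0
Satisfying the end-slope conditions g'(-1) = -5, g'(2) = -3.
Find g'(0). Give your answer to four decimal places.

-3.8667

Write M_i for g''(x_i). With h_i = 1, 1, 1 and divided differences Δ_i = 1, -9, 2, the continuity of g' gives the tridiagonal system
  1·M_0 + 4·M_1 + 1·M_2 = 6(Δ_1 - Δ_0) = -60
  1·M_1 + 4·M_2 + 1·M_3 = 6(Δ_2 - Δ_1) = 66
Clamped end conditions give two more equations: 2h_0·M_0 + h_0·M_1 = 6(Δ_0 - g'(-1)) = 36 and h_2·M_2 + 2h_2·M_3 = 6(g'(2) - Δ_2) = -30.
Hence M_0 = 506/15, M_1 = -472/15, M_2 = 482/15, M_3 = -466/15.
On [0, 1], g'(x) = b_1 + 2c_1·x + 3d_1·x² with b_1 = Δ_1 - h_1(2M_1 + M_2)/6 = -58/15, c_1 = M_1/2 = -236/15, d_1 = (M_2 - M_1)/(6h_1) = 53/5. So g'(0) = -58/15.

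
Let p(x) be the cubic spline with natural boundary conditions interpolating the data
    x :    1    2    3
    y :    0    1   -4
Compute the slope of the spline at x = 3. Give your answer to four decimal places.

Put σ_i = p'' at the i-th knot. Here h = (1, 1) and Δ = (1, -5), so the interior equations h_(i-1)·σ_(i-1) + 2(h_(i-1)+h_i)·σ_i + h_i·σ_(i+1) = 6(Δ_i − Δ_(i-1)) read
  1·σ_0 + 4·σ_1 + 1·σ_2 = 6(Δ_1 - Δ_0) = -36
Natural end conditions: σ_0 = σ_2 = 0.
Solving the tridiagonal system: σ_0 = 0, σ_1 = -9, σ_2 = 0.
On [2, 3], p'(x) = b_1 + 2c_1·(x - 2) + 3d_1·(x - 2)² with b_1 = Δ_1 - h_1(2σ_1 + σ_2)/6 = -2, c_1 = σ_1/2 = -9/2, d_1 = (σ_2 - σ_1)/(6h_1) = 3/2. So p'(3) = -13/2.

-6.5000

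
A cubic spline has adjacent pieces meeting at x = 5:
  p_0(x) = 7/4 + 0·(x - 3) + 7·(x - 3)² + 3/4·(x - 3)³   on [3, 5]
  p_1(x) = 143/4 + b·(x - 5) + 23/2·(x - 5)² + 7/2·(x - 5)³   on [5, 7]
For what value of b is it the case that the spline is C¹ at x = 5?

37

p_0'(x) = 0 + 14·(x - 3) + 9/4·(x - 3)², so p_0'(5) = 37. On the right, p_1'(5) = b, so b = 37.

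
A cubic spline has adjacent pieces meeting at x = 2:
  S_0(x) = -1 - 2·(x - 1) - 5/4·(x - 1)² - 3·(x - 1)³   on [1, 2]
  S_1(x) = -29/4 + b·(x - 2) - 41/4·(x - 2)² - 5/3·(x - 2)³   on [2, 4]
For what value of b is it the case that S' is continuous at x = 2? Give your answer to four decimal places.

-13.5000

S_0'(x) = -2 - 5/2·(x - 1) - 9·(x - 1)², so S_0'(2) = -27/2. On the right, S_1'(2) = b, so b = -27/2.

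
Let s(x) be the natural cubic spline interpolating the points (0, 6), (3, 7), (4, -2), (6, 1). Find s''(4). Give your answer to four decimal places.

Put M_i = s'' at the i-th knot. Here h = (3, 1, 2) and Δ = (1/3, -9, 3/2), so the interior equations h_(i-1)·M_(i-1) + 2(h_(i-1)+h_i)·M_i + h_i·M_(i+1) = 6(Δ_i − Δ_(i-1)) read
  3·M_0 + 8·M_1 + 1·M_2 = 6(Δ_1 - Δ_0) = -56
  1·M_1 + 6·M_2 + 2·M_3 = 6(Δ_2 - Δ_1) = 63
Natural end conditions: M_0 = M_3 = 0.
Forward elimination and back-substitution give M_0 = 0, M_1 = -399/47, M_2 = 560/47, M_3 = 0.

11.9149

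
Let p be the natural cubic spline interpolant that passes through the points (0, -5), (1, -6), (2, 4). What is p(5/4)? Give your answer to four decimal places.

Let M_i = p''(x_i). Step sizes h_i = 1, 1; slopes of the chords Δ_i = (y_(i+1) - y_i)/h_i = -1, 10.
  1·M_0 + 4·M_1 + 1·M_2 = 6(Δ_1 - Δ_0) = 66
Natural end conditions: M_0 = M_2 = 0.
Solving the tridiagonal system: M_0 = 0, M_1 = 33/2, M_2 = 0.
On [1, 2], p(x) = -6 + 9/2·(x - 1) + 33/4·(x - 1)² - 11/4·(x - 1)³.
With (x - 1) = 1/4: p(5/4) = -1127/256.

-4.4023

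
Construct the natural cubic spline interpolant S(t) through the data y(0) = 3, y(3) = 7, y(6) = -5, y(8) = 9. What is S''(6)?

8

With m_i denoting the second derivative at x_i, h_i = 3, 3, 2, and Δ_i = (y_(i+1) − y_i)/h_i = 4/3, -4, 7:
  3·m_0 + 12·m_1 + 3·m_2 = 6(Δ_1 - Δ_0) = -32
  3·m_1 + 10·m_2 + 2·m_3 = 6(Δ_2 - Δ_1) = 66
Natural end conditions: m_0 = m_3 = 0.
Hence m_0 = 0, m_1 = -14/3, m_2 = 8, m_3 = 0.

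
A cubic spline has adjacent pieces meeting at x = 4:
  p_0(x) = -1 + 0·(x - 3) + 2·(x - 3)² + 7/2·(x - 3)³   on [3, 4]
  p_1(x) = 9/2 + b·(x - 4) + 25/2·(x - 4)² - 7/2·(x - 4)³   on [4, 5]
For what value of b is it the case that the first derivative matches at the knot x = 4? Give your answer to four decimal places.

14.5000

p_0'(x) = 0 + 4·(x - 3) + 21/2·(x - 3)², so p_0'(4) = 29/2. On the right, p_1'(4) = b, so b = 29/2.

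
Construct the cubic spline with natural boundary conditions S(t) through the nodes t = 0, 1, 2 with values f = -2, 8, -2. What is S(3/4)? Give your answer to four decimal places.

7.1406

Put σ_i = S'' at the i-th knot. Here h = (1, 1) and Δ = (10, -10), so the interior equations h_(i-1)·σ_(i-1) + 2(h_(i-1)+h_i)·σ_i + h_i·σ_(i+1) = 6(Δ_i − Δ_(i-1)) read
  1·σ_0 + 4·σ_1 + 1·σ_2 = 6(Δ_1 - Δ_0) = -120
Natural end conditions: σ_0 = σ_2 = 0.
Hence σ_0 = 0, σ_1 = -30, σ_2 = 0.
On [0, 1], S(t) = -2 + 15·t + 0·t² - 5·t³.
With t = 3/4: S(3/4) = 457/64.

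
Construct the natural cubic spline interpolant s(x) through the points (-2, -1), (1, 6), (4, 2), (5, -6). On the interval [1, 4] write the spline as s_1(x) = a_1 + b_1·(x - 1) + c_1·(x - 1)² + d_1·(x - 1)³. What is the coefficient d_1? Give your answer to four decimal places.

-0.2286

Let M_i = s''(x_i). Step sizes h_i = 3, 3, 1; slopes of the chords Δ_i = (y_(i+1) - y_i)/h_i = 7/3, -4/3, -8.
  3·M_0 + 12·M_1 + 3·M_2 = 6(Δ_1 - Δ_0) = -22
  3·M_1 + 8·M_2 + 1·M_3 = 6(Δ_2 - Δ_1) = -40
Natural end conditions: M_0 = M_3 = 0.
Hence M_0 = 0, M_1 = -56/87, M_2 = -138/29, M_3 = 0.
On [1, 4], with s_1(x) = a_1 + b_1·(x - 1) + c_1·(x - 1)² + d_1·(x - 1)³: c_1 = M_1/2 = -28/87, d_1 = (M_2 - M_1)/(6h_1) = -179/783, b_1 = Δ_1 - h_1(2M_1 + M_2)/6 = 49/29.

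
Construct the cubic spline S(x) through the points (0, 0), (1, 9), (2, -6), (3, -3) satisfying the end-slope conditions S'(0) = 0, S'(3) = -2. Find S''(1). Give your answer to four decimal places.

-64.1333

Let M_i = S''(x_i). Step sizes h_i = 1, 1, 1; slopes of the chords Δ_i = (y_(i+1) - y_i)/h_i = 9, -15, 3.
  1·M_0 + 4·M_1 + 1·M_2 = 6(Δ_1 - Δ_0) = -144
  1·M_1 + 4·M_2 + 1·M_3 = 6(Δ_2 - Δ_1) = 108
Clamped end conditions give two more equations: 2h_0·M_0 + h_0·M_1 = 6(Δ_0 - S'(0)) = 54 and h_2·M_2 + 2h_2·M_3 = 6(S'(3) - Δ_2) = -30.
Solving the tridiagonal system: M_0 = 886/15, M_1 = -962/15, M_2 = 802/15, M_3 = -626/15.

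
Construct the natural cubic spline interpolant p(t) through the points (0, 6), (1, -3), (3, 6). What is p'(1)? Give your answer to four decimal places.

-4.5000

Put m_i = p'' at the i-th knot. Here h = (1, 2) and Δ = (-9, 9/2), so the interior equations h_(i-1)·m_(i-1) + 2(h_(i-1)+h_i)·m_i + h_i·m_(i+1) = 6(Δ_i − Δ_(i-1)) read
  1·m_0 + 6·m_1 + 2·m_2 = 6(Δ_1 - Δ_0) = 81
Natural end conditions: m_0 = m_2 = 0.
Hence m_0 = 0, m_1 = 27/2, m_2 = 0.
On [1, 3], p'(t) = b_1 + 2c_1·(t - 1) + 3d_1·(t - 1)² with b_1 = Δ_1 - h_1(2m_1 + m_2)/6 = -9/2, c_1 = m_1/2 = 27/4, d_1 = (m_2 - m_1)/(6h_1) = -9/8. So p'(1) = -9/2.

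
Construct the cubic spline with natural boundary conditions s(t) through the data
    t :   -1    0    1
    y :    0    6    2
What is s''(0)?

-15

With m_i denoting the second derivative at x_i, h_i = 1, 1, and Δ_i = (y_(i+1) − y_i)/h_i = 6, -4:
  1·m_0 + 4·m_1 + 1·m_2 = 6(Δ_1 - Δ_0) = -60
Natural end conditions: m_0 = m_2 = 0.
Forward elimination and back-substitution give m_0 = 0, m_1 = -15, m_2 = 0.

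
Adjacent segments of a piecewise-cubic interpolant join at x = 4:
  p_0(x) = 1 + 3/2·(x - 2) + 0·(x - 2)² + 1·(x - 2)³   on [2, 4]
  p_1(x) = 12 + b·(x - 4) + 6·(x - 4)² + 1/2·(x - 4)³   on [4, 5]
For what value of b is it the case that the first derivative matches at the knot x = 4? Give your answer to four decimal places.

p_0'(x) = 3/2 + 0·(x - 2) + 3·(x - 2)², so p_0'(4) = 27/2. On the right, p_1'(4) = b, so b = 27/2.

13.5000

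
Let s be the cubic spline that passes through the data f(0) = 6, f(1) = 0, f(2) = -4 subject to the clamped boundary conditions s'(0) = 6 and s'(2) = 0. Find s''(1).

Put M_i = s'' at the i-th knot. Here h = (1, 1) and Δ = (-6, -4), so the interior equations h_(i-1)·M_(i-1) + 2(h_(i-1)+h_i)·M_i + h_i·M_(i+1) = 6(Δ_i − Δ_(i-1)) read
  1·M_0 + 4·M_1 + 1·M_2 = 6(Δ_1 - Δ_0) = 12
Clamped end conditions give two more equations: 2h_0·M_0 + h_0·M_1 = 6(Δ_0 - s'(0)) = -72 and h_1·M_1 + 2h_1·M_2 = 6(s'(2) - Δ_1) = 24.
Solving: M_0 = -42, M_1 = 12, M_2 = 6.

12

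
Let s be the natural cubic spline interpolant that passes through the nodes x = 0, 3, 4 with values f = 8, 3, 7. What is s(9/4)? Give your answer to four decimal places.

Let m_i = s''(x_i). Step sizes h_i = 3, 1; slopes of the chords Δ_i = (y_(i+1) - y_i)/h_i = -5/3, 4.
  3·m_0 + 8·m_1 + 1·m_2 = 6(Δ_1 - Δ_0) = 34
Natural end conditions: m_0 = m_2 = 0.
Solving: m_0 = 0, m_1 = 17/4, m_2 = 0.
On [0, 3], s(x) = 8 - 91/24·x + 0·x² + 17/72·x³.
With x = 9/4: s(9/4) = 1105/512.

2.1582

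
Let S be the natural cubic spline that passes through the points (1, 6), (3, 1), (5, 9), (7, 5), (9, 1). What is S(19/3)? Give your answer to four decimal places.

Put σ_i = S'' at the i-th knot. Here h = (2, 2, 2, 2) and Δ = (-5/2, 4, -2, -2), so the interior equations h_(i-1)·σ_(i-1) + 2(h_(i-1)+h_i)·σ_i + h_i·σ_(i+1) = 6(Δ_i − Δ_(i-1)) read
  2·σ_0 + 8·σ_1 + 2·σ_2 = 6(Δ_1 - Δ_0) = 39
  2·σ_1 + 8·σ_2 + 2·σ_3 = 6(Δ_2 - Δ_1) = -36
  2·σ_2 + 8·σ_3 + 2·σ_4 = 6(Δ_3 - Δ_2) = 0
Natural end conditions: σ_0 = σ_4 = 0.
Forward elimination and back-substitution give σ_0 = 0, σ_1 = 729/112, σ_2 = -183/28, σ_3 = 183/112, σ_4 = 0.
On [5, 7], S(t) = 9 + 29/16·(t - 5) - 183/56·(t - 5)² + 305/448·(t - 5)³.
With (t - 5) = 4/3: S(19/3) = 5459/756.

7.2209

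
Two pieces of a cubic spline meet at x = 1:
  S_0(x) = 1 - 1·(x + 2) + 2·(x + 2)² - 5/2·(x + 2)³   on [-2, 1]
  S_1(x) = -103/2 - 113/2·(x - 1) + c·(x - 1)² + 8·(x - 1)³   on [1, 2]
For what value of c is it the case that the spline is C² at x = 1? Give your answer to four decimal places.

S_0''(x) = 4 - 15·(x + 2), so S_0''(1) = -41. On the right, S_1''(1) = 2c, so c = -41/2.

-20.5000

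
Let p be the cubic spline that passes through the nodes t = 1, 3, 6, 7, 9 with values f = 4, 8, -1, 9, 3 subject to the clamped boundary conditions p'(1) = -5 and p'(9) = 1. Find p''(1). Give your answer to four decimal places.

Let M_i = p''(x_i). Step sizes h_i = 2, 3, 1, 2; slopes of the chords Δ_i = (y_(i+1) - y_i)/h_i = 2, -3, 10, -3.
  2·M_0 + 10·M_1 + 3·M_2 = 6(Δ_1 - Δ_0) = -30
  3·M_1 + 8·M_2 + 1·M_3 = 6(Δ_2 - Δ_1) = 78
  1·M_2 + 6·M_3 + 2·M_4 = 6(Δ_3 - Δ_2) = -78
Clamped end conditions give two more equations: 2h_0·M_0 + h_0·M_1 = 6(Δ_0 - p'(1)) = 42 and h_3·M_3 + 2h_3·M_4 = 6(p'(9) - Δ_3) = 24.
Solving: M_0 = 1095/68, M_1 = -381/34, M_2 = 565/34, M_3 = -725/34, M_4 = 1133/68.

16.1029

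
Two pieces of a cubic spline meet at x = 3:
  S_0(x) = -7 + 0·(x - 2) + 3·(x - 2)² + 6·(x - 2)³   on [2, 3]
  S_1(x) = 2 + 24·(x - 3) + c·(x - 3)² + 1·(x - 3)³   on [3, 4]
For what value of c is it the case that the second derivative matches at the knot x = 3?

21

S_0''(x) = 6 + 36·(x - 2), so S_0''(3) = 42. On the right, S_1''(3) = 2c, so c = 21.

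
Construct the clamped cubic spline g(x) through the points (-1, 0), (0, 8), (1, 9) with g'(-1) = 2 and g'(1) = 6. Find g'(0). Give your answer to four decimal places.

4.7500

Put m_i = g'' at the i-th knot. Here h = (1, 1) and Δ = (8, 1), so the interior equations h_(i-1)·m_(i-1) + 2(h_(i-1)+h_i)·m_i + h_i·m_(i+1) = 6(Δ_i − Δ_(i-1)) read
  1·m_0 + 4·m_1 + 1·m_2 = 6(Δ_1 - Δ_0) = -42
Clamped end conditions give two more equations: 2h_0·m_0 + h_0·m_1 = 6(Δ_0 - g'(-1)) = 36 and h_1·m_1 + 2h_1·m_2 = 6(g'(1) - Δ_1) = 30.
Hence m_0 = 61/2, m_1 = -25, m_2 = 55/2.
On [0, 1], g'(x) = b_1 + 2c_1·x + 3d_1·x² with b_1 = Δ_1 - h_1(2m_1 + m_2)/6 = 19/4, c_1 = m_1/2 = -25/2, d_1 = (m_2 - m_1)/(6h_1) = 35/4. So g'(0) = 19/4.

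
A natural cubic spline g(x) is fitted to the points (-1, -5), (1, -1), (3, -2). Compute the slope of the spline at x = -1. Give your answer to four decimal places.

Write M_i for g''(x_i). With h_i = 2, 2 and divided differences Δ_i = 2, -1/2, the continuity of g' gives the tridiagonal system
  2·M_0 + 8·M_1 + 2·M_2 = 6(Δ_1 - Δ_0) = -15
Natural end conditions: M_0 = M_2 = 0.
Solving: M_0 = 0, M_1 = -15/8, M_2 = 0.
On [-1, 1], g'(x) = b_0 + 2c_0·(x + 1) + 3d_0·(x + 1)² with b_0 = Δ_0 - h_0(2M_0 + M_1)/6 = 21/8, c_0 = M_0/2 = 0, d_0 = (M_1 - M_0)/(6h_0) = -5/32. So g'(-1) = 21/8.

2.6250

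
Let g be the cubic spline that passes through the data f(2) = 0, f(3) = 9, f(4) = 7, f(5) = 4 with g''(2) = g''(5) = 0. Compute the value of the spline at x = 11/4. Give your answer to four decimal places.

7.6906

Write m_i for g''(x_i). With h_i = 1, 1, 1 and divided differences Δ_i = 9, -2, -3, the continuity of g' gives the tridiagonal system
  1·m_0 + 4·m_1 + 1·m_2 = 6(Δ_1 - Δ_0) = -66
  1·m_1 + 4·m_2 + 1·m_3 = 6(Δ_2 - Δ_1) = -6
Natural end conditions: m_0 = m_3 = 0.
Hence m_0 = 0, m_1 = -86/5, m_2 = 14/5, m_3 = 0.
On [2, 3], g(x) = 0 + 178/15·(x - 2) + 0·(x - 2)² - 43/15·(x - 2)³.
With (x - 2) = 3/4: g(11/4) = 2461/320.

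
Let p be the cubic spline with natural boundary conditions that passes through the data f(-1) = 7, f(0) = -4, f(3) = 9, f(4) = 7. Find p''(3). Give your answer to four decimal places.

-10.5455

Write M_i for p''(x_i). With h_i = 1, 3, 1 and divided differences Δ_i = -11, 13/3, -2, the continuity of p' gives the tridiagonal system
  1·M_0 + 8·M_1 + 3·M_2 = 6(Δ_1 - Δ_0) = 92
  3·M_1 + 8·M_2 + 1·M_3 = 6(Δ_2 - Δ_1) = -38
Natural end conditions: M_0 = M_3 = 0.
Solving the tridiagonal system: M_0 = 0, M_1 = 170/11, M_2 = -116/11, M_3 = 0.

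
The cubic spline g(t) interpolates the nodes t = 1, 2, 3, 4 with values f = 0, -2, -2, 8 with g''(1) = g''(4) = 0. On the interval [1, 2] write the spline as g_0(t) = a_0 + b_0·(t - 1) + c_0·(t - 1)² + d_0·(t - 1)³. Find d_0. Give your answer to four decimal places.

Write M_i for g''(x_i). With h_i = 1, 1, 1 and divided differences Δ_i = -2, 0, 10, the continuity of g' gives the tridiagonal system
  1·M_0 + 4·M_1 + 1·M_2 = 6(Δ_1 - Δ_0) = 12
  1·M_1 + 4·M_2 + 1·M_3 = 6(Δ_2 - Δ_1) = 60
Natural end conditions: M_0 = M_3 = 0.
Hence M_0 = 0, M_1 = -4/5, M_2 = 76/5, M_3 = 0.
On [1, 2], with g_0(t) = a_0 + b_0·(t - 1) + c_0·(t - 1)² + d_0·(t - 1)³: c_0 = M_0/2 = 0, d_0 = (M_1 - M_0)/(6h_0) = -2/15, b_0 = Δ_0 - h_0(2M_0 + M_1)/6 = -28/15.

-0.1333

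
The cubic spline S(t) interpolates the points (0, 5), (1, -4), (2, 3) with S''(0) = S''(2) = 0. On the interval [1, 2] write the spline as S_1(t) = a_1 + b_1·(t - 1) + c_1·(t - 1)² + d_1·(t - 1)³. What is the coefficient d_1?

Write m_i for S''(x_i). With h_i = 1, 1 and divided differences Δ_i = -9, 7, the continuity of S' gives the tridiagonal system
  1·m_0 + 4·m_1 + 1·m_2 = 6(Δ_1 - Δ_0) = 96
Natural end conditions: m_0 = m_2 = 0.
Solving the tridiagonal system: m_0 = 0, m_1 = 24, m_2 = 0.
On [1, 2], with S_1(t) = a_1 + b_1·(t - 1) + c_1·(t - 1)² + d_1·(t - 1)³: c_1 = m_1/2 = 12, d_1 = (m_2 - m_1)/(6h_1) = -4, b_1 = Δ_1 - h_1(2m_1 + m_2)/6 = -1.

-4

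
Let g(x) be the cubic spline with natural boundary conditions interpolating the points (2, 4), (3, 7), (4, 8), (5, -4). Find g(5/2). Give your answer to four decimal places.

5.3750

With M_i denoting the second derivative at x_i, h_i = 1, 1, 1, and Δ_i = (y_(i+1) − y_i)/h_i = 3, 1, -12:
  1·M_0 + 4·M_1 + 1·M_2 = 6(Δ_1 - Δ_0) = -12
  1·M_1 + 4·M_2 + 1·M_3 = 6(Δ_2 - Δ_1) = -78
Natural end conditions: M_0 = M_3 = 0.
Solving: M_0 = 0, M_1 = 2, M_2 = -20, M_3 = 0.
On [2, 3], g(x) = 4 + 8/3·(x - 2) + 0·(x - 2)² + 1/3·(x - 2)³.
With (x - 2) = 1/2: g(5/2) = 43/8.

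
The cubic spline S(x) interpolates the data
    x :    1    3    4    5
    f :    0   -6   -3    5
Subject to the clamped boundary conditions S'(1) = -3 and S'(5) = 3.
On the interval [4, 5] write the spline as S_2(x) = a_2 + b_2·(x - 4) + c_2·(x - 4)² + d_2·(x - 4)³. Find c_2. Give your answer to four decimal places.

5.7273

Write σ_i for S''(x_i). With h_i = 2, 1, 1 and divided differences Δ_i = -3, 3, 8, the continuity of S' gives the tridiagonal system
  2·σ_0 + 6·σ_1 + 1·σ_2 = 6(Δ_1 - Δ_0) = 36
  1·σ_1 + 4·σ_2 + 1·σ_3 = 6(Δ_2 - Δ_1) = 30
Clamped end conditions give two more equations: 2h_0·σ_0 + h_0·σ_1 = 6(Δ_0 - S'(1)) = 0 and h_2·σ_2 + 2h_2·σ_3 = 6(S'(5) - Δ_2) = -30.
Solving: σ_0 = -27/11, σ_1 = 54/11, σ_2 = 126/11, σ_3 = -228/11.
On [4, 5], with S_2(x) = a_2 + b_2·(x - 4) + c_2·(x - 4)² + d_2·(x - 4)³: c_2 = σ_2/2 = 63/11, d_2 = (σ_3 - σ_2)/(6h_2) = -59/11, b_2 = Δ_2 - h_2(2σ_2 + σ_3)/6 = 84/11.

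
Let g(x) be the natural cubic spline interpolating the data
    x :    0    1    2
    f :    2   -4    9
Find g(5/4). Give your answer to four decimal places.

With m_i denoting the second derivative at x_i, h_i = 1, 1, and Δ_i = (y_(i+1) − y_i)/h_i = -6, 13:
  1·m_0 + 4·m_1 + 1·m_2 = 6(Δ_1 - Δ_0) = 114
Natural end conditions: m_0 = m_2 = 0.
Solving the tridiagonal system: m_0 = 0, m_1 = 57/2, m_2 = 0.
On [1, 2], g(x) = -4 + 7/2·(x - 1) + 57/4·(x - 1)² - 19/4·(x - 1)³.
With (x - 1) = 1/4: g(5/4) = -591/256.

-2.3086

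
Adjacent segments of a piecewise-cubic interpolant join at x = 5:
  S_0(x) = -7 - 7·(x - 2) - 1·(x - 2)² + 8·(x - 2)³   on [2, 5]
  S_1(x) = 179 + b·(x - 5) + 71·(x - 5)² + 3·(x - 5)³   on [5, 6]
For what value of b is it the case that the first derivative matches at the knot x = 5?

S_0'(x) = -7 - 2·(x - 2) + 24·(x - 2)², so S_0'(5) = 203. On the right, S_1'(5) = b, so b = 203.

203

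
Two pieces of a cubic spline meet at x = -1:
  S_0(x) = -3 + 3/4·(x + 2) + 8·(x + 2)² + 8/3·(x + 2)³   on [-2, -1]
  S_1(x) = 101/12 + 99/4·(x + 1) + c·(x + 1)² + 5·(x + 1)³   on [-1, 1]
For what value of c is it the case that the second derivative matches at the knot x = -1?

S_0''(x) = 16 + 16·(x + 2), so S_0''(-1) = 32. On the right, S_1''(-1) = 2c, so c = 16.

16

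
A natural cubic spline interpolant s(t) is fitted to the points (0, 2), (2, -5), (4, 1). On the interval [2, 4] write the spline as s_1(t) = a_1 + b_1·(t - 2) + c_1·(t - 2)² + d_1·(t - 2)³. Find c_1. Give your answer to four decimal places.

2.4375

Put M_i = s'' at the i-th knot. Here h = (2, 2) and Δ = (-7/2, 3), so the interior equations h_(i-1)·M_(i-1) + 2(h_(i-1)+h_i)·M_i + h_i·M_(i+1) = 6(Δ_i − Δ_(i-1)) read
  2·M_0 + 8·M_1 + 2·M_2 = 6(Δ_1 - Δ_0) = 39
Natural end conditions: M_0 = M_2 = 0.
Hence M_0 = 0, M_1 = 39/8, M_2 = 0.
On [2, 4], with s_1(t) = a_1 + b_1·(t - 2) + c_1·(t - 2)² + d_1·(t - 2)³: c_1 = M_1/2 = 39/16, d_1 = (M_2 - M_1)/(6h_1) = -13/32, b_1 = Δ_1 - h_1(2M_1 + M_2)/6 = -1/4.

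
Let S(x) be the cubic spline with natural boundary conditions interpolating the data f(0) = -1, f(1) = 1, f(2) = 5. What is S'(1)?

3

Put m_i = S'' at the i-th knot. Here h = (1, 1) and Δ = (2, 4), so the interior equations h_(i-1)·m_(i-1) + 2(h_(i-1)+h_i)·m_i + h_i·m_(i+1) = 6(Δ_i − Δ_(i-1)) read
  1·m_0 + 4·m_1 + 1·m_2 = 6(Δ_1 - Δ_0) = 12
Natural end conditions: m_0 = m_2 = 0.
Solving the tridiagonal system: m_0 = 0, m_1 = 3, m_2 = 0.
On [1, 2], S'(x) = b_1 + 2c_1·(x - 1) + 3d_1·(x - 1)² with b_1 = Δ_1 - h_1(2m_1 + m_2)/6 = 3, c_1 = m_1/2 = 3/2, d_1 = (m_2 - m_1)/(6h_1) = -1/2. So S'(1) = 3.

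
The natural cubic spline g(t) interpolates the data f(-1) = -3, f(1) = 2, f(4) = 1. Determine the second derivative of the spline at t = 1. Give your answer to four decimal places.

-1.7000

Let m_i = g''(x_i). Step sizes h_i = 2, 3; slopes of the chords Δ_i = (y_(i+1) - y_i)/h_i = 5/2, -1/3.
  2·m_0 + 10·m_1 + 3·m_2 = 6(Δ_1 - Δ_0) = -17
Natural end conditions: m_0 = m_2 = 0.
Forward elimination and back-substitution give m_0 = 0, m_1 = -17/10, m_2 = 0.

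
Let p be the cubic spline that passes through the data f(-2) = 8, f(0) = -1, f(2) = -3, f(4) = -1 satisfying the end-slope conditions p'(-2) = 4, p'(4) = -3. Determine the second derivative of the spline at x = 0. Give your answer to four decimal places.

Write M_i for p''(x_i). With h_i = 2, 2, 2 and divided differences Δ_i = -9/2, -1, 1, the continuity of p' gives the tridiagonal system
  2·M_0 + 8·M_1 + 2·M_2 = 6(Δ_1 - Δ_0) = 21
  2·M_1 + 8·M_2 + 2·M_3 = 6(Δ_2 - Δ_1) = 12
Clamped end conditions give two more equations: 2h_0·M_0 + h_0·M_1 = 6(Δ_0 - p'(-2)) = -51 and h_2·M_2 + 2h_2·M_3 = 6(p'(4) - Δ_2) = -24.
Solving: M_0 = -95/6, M_1 = 37/6, M_2 = 5/3, M_3 = -41/6.

6.1667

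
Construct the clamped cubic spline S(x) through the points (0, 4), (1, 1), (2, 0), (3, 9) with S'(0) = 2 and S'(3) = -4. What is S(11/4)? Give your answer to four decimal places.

Let σ_i = S''(x_i). Step sizes h_i = 1, 1, 1; slopes of the chords Δ_i = (y_(i+1) - y_i)/h_i = -3, -1, 9.
  1·σ_0 + 4·σ_1 + 1·σ_2 = 6(Δ_1 - Δ_0) = 12
  1·σ_1 + 4·σ_2 + 1·σ_3 = 6(Δ_2 - Δ_1) = 60
Clamped end conditions give two more equations: 2h_0·σ_0 + h_0·σ_1 = 6(Δ_0 - S'(0)) = -30 and h_2·σ_2 + 2h_2·σ_3 = 6(S'(3) - Δ_2) = -78.
Solving the tridiagonal system: σ_0 = -74/5, σ_1 = -2/5, σ_2 = 142/5, σ_3 = -266/5.
On [2, 3], S(x) = 0 + 42/5·(x - 2) + 71/5·(x - 2)² - 68/5·(x - 2)³.
With (x - 2) = 3/4: S(11/4) = 171/20.

8.5500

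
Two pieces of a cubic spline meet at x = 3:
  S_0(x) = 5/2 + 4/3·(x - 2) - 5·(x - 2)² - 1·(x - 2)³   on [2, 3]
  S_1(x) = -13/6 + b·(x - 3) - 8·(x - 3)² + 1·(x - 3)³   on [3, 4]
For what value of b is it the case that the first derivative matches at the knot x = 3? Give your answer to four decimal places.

-11.6667

S_0'(x) = 4/3 - 10·(x - 2) - 3·(x - 2)², so S_0'(3) = -35/3. On the right, S_1'(3) = b, so b = -35/3.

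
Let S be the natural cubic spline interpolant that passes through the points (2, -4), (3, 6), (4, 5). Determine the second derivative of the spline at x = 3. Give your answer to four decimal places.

Let M_i = S''(x_i). Step sizes h_i = 1, 1; slopes of the chords Δ_i = (y_(i+1) - y_i)/h_i = 10, -1.
  1·M_0 + 4·M_1 + 1·M_2 = 6(Δ_1 - Δ_0) = -66
Natural end conditions: M_0 = M_2 = 0.
Hence M_0 = 0, M_1 = -33/2, M_2 = 0.

-16.5000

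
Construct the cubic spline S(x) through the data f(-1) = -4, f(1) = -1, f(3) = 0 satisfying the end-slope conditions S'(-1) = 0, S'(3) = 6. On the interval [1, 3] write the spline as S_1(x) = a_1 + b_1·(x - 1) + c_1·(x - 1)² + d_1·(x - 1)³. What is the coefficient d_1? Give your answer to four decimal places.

Put M_i = S'' at the i-th knot. Here h = (2, 2) and Δ = (3/2, 1/2), so the interior equations h_(i-1)·M_(i-1) + 2(h_(i-1)+h_i)·M_i + h_i·M_(i+1) = 6(Δ_i − Δ_(i-1)) read
  2·M_0 + 8·M_1 + 2·M_2 = 6(Δ_1 - Δ_0) = -6
Clamped end conditions give two more equations: 2h_0·M_0 + h_0·M_1 = 6(Δ_0 - S'(-1)) = 9 and h_1·M_1 + 2h_1·M_2 = 6(S'(3) - Δ_1) = 33.
Forward elimination and back-substitution give M_0 = 9/2, M_1 = -9/2, M_2 = 21/2.
On [1, 3], with S_1(x) = a_1 + b_1·(x - 1) + c_1·(x - 1)² + d_1·(x - 1)³: c_1 = M_1/2 = -9/4, d_1 = (M_2 - M_1)/(6h_1) = 5/4, b_1 = Δ_1 - h_1(2M_1 + M_2)/6 = 0.

1.2500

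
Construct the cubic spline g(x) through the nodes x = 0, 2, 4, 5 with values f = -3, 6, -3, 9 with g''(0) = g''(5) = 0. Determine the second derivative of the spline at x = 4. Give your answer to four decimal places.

Let M_i = g''(x_i). Step sizes h_i = 2, 2, 1; slopes of the chords Δ_i = (y_(i+1) - y_i)/h_i = 9/2, -9/2, 12.
  2·M_0 + 8·M_1 + 2·M_2 = 6(Δ_1 - Δ_0) = -54
  2·M_1 + 6·M_2 + 1·M_3 = 6(Δ_2 - Δ_1) = 99
Natural end conditions: M_0 = M_3 = 0.
Solving: M_0 = 0, M_1 = -261/22, M_2 = 225/11, M_3 = 0.

20.4545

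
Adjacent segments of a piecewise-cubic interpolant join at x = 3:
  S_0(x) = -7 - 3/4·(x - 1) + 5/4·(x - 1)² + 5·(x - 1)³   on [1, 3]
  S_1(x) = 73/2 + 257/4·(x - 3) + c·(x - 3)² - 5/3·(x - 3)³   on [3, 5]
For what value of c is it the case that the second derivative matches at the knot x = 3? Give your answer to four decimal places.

S_0''(x) = 5/2 + 30·(x - 1), so S_0''(3) = 125/2. On the right, S_1''(3) = 2c, so c = 125/4.

31.2500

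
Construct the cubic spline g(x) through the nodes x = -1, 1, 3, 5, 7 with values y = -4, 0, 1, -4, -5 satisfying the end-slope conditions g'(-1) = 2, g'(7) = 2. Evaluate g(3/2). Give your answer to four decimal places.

Write M_i for g''(x_i). With h_i = 2, 2, 2, 2 and divided differences Δ_i = 2, 1/2, -5/2, -1/2, the continuity of g' gives the tridiagonal system
  2·M_0 + 8·M_1 + 2·M_2 = 6(Δ_1 - Δ_0) = -9
  2·M_1 + 8·M_2 + 2·M_3 = 6(Δ_2 - Δ_1) = -18
  2·M_2 + 8·M_3 + 2·M_4 = 6(Δ_3 - Δ_2) = 12
Clamped end conditions give two more equations: 2h_0·M_0 + h_0·M_1 = 6(Δ_0 - g'(-1)) = 0 and h_3·M_3 + 2h_3·M_4 = 6(g'(7) - Δ_3) = 15.
Solving: M_0 = 33/112, M_1 = -33/56, M_2 = -39/16, M_3 = 75/56, M_4 = 345/112.
On [1, 3], g(x) = 0 + 191/112·(x - 1) - 33/112·(x - 1)² - 69/448·(x - 1)³.
With (x - 1) = 1/2: g(3/2) = 389/512.

0.7598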